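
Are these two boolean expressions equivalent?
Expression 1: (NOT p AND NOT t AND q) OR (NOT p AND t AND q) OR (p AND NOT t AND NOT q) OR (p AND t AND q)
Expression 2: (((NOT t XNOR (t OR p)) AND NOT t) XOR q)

Yes, they are equivalent — the two output columns agree on all 8 assignments:
p | t | q | Expression 1 | Expression 2
---------------------------------------
0 | 0 | 0 | 0 | 0
0 | 0 | 1 | 1 | 1
0 | 1 | 0 | 0 | 0
0 | 1 | 1 | 1 | 1
1 | 0 | 0 | 1 | 1
1 | 0 | 1 | 0 | 0
1 | 1 | 0 | 0 | 0
1 | 1 | 1 | 1 | 1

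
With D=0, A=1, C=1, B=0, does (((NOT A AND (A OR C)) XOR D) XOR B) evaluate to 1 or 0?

Substituting: (((NOT 1 AND (1 OR 1)) XOR 0) XOR 0)
= 0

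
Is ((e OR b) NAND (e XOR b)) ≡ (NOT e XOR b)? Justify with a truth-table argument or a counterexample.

Yes, they are equivalent — the two output columns agree on all 4 assignments:
e | b | Expression 1 | Expression 2
-----------------------------------
0 | 0 | 1 | 1
0 | 1 | 0 | 0
1 | 0 | 0 | 0
1 | 1 | 1 | 1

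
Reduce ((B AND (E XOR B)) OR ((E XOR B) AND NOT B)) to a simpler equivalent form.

By distribution ((E AND v) OR (E AND NOT v) = E):
= (E XOR B)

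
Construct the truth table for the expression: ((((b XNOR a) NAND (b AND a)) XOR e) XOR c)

e | c | a | b | Output
----------------------
0 | 0 | 0 | 0 | 1
0 | 0 | 0 | 1 | 1
0 | 0 | 1 | 0 | 1
0 | 0 | 1 | 1 | 0
0 | 1 | 0 | 0 | 0
0 | 1 | 0 | 1 | 0
0 | 1 | 1 | 0 | 0
0 | 1 | 1 | 1 | 1
1 | 0 | 0 | 0 | 0
1 | 0 | 0 | 1 | 0
1 | 0 | 1 | 0 | 0
1 | 0 | 1 | 1 | 1
1 | 1 | 0 | 0 | 1
1 | 1 | 0 | 1 | 1
1 | 1 | 1 | 0 | 1
1 | 1 | 1 | 1 | 0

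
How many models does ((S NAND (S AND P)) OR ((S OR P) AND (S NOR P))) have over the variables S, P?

Satisfying assignments: (0,0), (0,1), (1,0)
Count: 3 out of 4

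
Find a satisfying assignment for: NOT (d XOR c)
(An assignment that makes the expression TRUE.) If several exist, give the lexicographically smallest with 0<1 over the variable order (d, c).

d=0, c=0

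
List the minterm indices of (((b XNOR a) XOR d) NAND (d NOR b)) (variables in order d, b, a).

Σm(1, 2, 3, 4, 5, 6, 7) = (NOT d AND NOT b AND a) OR (NOT d AND b AND NOT a) OR (NOT d AND b AND a) OR (d AND NOT b AND NOT a) OR (d AND NOT b AND a) OR (d AND b AND NOT a) OR (d AND b AND a)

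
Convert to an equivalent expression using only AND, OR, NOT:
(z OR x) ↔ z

((z OR x) AND z) OR (NOT (z OR x) AND NOT z)
(Biconditional = both true or both false)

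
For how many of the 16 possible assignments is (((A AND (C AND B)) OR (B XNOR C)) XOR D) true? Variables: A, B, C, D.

Satisfying assignments: (0,0,0,0), (0,0,1,1), (0,1,0,1), (0,1,1,0), (1,0,0,0), (1,0,1,1), (1,1,0,1), (1,1,1,0)
Count: 8 out of 16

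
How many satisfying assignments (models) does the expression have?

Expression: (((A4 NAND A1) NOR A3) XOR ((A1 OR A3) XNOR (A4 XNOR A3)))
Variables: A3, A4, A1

Satisfying assignments: (0,0,1), (0,1,0), (0,1,1), (1,1,0), (1,1,1)
Count: 5 out of 8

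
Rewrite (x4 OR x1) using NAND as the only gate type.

((x4 NAND x4) NAND (x1 NAND x1))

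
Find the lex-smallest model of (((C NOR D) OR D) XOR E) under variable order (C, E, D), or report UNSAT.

C=0, E=0, D=0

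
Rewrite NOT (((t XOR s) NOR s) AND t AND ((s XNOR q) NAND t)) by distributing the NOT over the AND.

NOT ((t XOR s) NOR s) OR NOT t OR NOT ((s XNOR q) NAND t)
De Morgan's: NOT(AND of terms) = OR of negations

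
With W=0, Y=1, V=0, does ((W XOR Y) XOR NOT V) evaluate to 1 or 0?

Substituting: ((0 XOR 1) XOR NOT 0)
= 0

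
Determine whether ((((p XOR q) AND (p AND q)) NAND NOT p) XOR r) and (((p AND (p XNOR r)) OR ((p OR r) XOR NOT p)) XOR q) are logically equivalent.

No. Counterexample: with p=0, r=0, q=1, Expression 1 = 1 but Expression 2 = 0.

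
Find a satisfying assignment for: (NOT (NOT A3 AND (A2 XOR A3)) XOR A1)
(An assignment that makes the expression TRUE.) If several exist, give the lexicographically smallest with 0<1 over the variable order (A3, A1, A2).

A3=0, A1=0, A2=0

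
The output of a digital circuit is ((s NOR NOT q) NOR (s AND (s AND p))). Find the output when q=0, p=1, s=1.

Substituting: ((1 NOR NOT 0) NOR (1 AND (1 AND 1)))
= 0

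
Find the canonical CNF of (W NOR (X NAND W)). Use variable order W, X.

(W OR X) AND (W OR NOT X) AND (NOT W OR X) AND (NOT W OR NOT X)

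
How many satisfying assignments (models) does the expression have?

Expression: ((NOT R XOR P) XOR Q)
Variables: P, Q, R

Satisfying assignments: (0,0,0), (0,1,1), (1,0,1), (1,1,0)
Count: 4 out of 8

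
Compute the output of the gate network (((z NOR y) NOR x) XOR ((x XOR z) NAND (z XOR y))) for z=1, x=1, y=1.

Substituting: (((1 NOR 1) NOR 1) XOR ((1 XOR 1) NAND (1 XOR 1)))
= 1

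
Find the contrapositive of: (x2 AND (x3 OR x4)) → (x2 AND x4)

Contrapositive: NOT (x2 AND x4) → NOT (x2 AND (x3 OR x4))
Note: A statement and its contrapositive are logically equivalent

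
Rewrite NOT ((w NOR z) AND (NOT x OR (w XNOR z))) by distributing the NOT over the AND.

NOT (w NOR z) OR NOT (NOT x OR (w XNOR z))
De Morgan's: NOT(AND of terms) = OR of negations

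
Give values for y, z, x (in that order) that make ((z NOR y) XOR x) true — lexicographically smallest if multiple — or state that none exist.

y=0, z=0, x=0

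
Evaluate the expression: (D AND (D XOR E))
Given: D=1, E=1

Substituting: (1 AND (1 XOR 1))
= 0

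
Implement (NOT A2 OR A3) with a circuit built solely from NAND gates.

(((A2 NAND A2) NAND (A2 NAND A2)) NAND (A3 NAND A3))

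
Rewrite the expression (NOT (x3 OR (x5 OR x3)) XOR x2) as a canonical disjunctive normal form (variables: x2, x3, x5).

(NOT x2 AND NOT x3 AND NOT x5) OR (x2 AND NOT x3 AND x5) OR (x2 AND x3 AND NOT x5) OR (x2 AND x3 AND x5)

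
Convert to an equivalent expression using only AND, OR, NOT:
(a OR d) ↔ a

((a OR d) AND a) OR (NOT (a OR d) AND NOT a)
(Biconditional = both true or both false)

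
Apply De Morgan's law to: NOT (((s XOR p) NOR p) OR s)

NOT ((s XOR p) NOR p) AND NOT s
De Morgan's: NOT(OR of terms) = AND of negations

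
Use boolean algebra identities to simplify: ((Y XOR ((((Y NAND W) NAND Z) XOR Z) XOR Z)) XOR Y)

By XOR self-cancellation ((E XOR v) XOR v = E) then XOR self-cancellation ((E XOR v) XOR v = E):
= ((Y NAND W) NAND Z)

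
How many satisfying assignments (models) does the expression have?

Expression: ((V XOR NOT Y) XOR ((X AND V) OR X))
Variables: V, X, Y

Satisfying assignments: (0,0,0), (0,1,1), (1,0,1), (1,1,0)
Count: 4 out of 8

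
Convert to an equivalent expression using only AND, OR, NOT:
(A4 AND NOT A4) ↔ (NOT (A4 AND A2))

((A4 AND NOT A4) AND (NOT (A4 AND A2))) OR (NOT (A4 AND NOT A4) AND (A4 AND A2))
(Biconditional = both true or both false)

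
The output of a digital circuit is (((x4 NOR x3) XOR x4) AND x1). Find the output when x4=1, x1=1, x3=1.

Substituting: (((1 NOR 1) XOR 1) AND 1)
= 1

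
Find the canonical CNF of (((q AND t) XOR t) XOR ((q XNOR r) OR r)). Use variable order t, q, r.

(t OR NOT q OR r) AND (NOT t OR q OR r) AND (NOT t OR q OR NOT r) AND (NOT t OR NOT q OR r)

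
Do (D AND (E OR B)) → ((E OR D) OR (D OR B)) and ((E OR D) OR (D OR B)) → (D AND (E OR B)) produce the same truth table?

No, Converse is not equivalent to original (counterexample: B=0, D=0, E=1)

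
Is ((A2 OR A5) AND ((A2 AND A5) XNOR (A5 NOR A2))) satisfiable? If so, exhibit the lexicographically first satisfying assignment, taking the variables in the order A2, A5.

A2=0, A5=1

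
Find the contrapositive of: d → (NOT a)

Contrapositive: a → NOT d
Note: A statement and its contrapositive are logically equivalent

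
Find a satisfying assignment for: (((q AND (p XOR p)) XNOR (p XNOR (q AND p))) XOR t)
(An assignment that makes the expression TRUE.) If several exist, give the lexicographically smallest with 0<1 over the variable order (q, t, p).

q=0, t=0, p=1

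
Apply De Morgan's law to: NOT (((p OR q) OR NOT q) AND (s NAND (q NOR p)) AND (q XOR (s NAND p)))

NOT ((p OR q) OR NOT q) OR NOT (s NAND (q NOR p)) OR NOT (q XOR (s NAND p))
De Morgan's: NOT(AND of terms) = OR of negations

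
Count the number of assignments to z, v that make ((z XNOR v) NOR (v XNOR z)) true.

Satisfying assignments: (0,1), (1,0)
Count: 2 out of 4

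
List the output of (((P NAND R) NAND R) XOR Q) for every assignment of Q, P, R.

Q | P | R | Output
------------------
0 | 0 | 0 | 1
0 | 0 | 1 | 0
0 | 1 | 0 | 1
0 | 1 | 1 | 1
1 | 0 | 0 | 0
1 | 0 | 1 | 1
1 | 1 | 0 | 0
1 | 1 | 1 | 0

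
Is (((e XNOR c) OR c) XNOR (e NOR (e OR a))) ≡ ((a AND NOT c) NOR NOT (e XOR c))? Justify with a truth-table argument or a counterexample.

No. Counterexample: with a=0, e=0, c=0, Expression 1 = 1 but Expression 2 = 0.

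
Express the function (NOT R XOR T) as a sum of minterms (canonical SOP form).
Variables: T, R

Σm(0, 3) = (NOT T AND NOT R) OR (T AND R)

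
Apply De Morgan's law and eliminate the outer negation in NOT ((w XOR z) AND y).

NOT (w XOR z) OR NOT y
De Morgan's: NOT(AND of terms) = OR of negations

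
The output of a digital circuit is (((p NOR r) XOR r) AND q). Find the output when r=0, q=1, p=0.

Substituting: (((0 NOR 0) XOR 0) AND 1)
= 1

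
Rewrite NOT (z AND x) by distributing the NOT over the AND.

NOT z OR NOT x
De Morgan's: NOT(AND of terms) = OR of negations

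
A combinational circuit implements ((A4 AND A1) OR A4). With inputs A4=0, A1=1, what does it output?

Substituting: ((0 AND 1) OR 0)
= 0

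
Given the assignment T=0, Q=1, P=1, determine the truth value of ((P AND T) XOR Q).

Substituting: ((1 AND 0) XOR 1)
= 1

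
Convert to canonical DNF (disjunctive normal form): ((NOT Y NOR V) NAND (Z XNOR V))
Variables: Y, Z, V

(NOT Y AND NOT Z AND NOT V) OR (NOT Y AND NOT Z AND V) OR (NOT Y AND Z AND NOT V) OR (NOT Y AND Z AND V) OR (Y AND NOT Z AND V) OR (Y AND Z AND NOT V) OR (Y AND Z AND V)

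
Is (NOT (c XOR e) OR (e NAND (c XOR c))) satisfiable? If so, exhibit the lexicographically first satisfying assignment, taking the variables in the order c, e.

c=0, e=0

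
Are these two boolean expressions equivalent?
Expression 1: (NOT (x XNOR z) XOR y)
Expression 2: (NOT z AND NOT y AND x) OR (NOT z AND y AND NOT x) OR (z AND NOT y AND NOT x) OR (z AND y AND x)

Yes, they are equivalent — the two output columns agree on all 8 assignments:
z | y | x | Expression 1 | Expression 2
---------------------------------------
0 | 0 | 0 | 0 | 0
0 | 0 | 1 | 1 | 1
0 | 1 | 0 | 1 | 1
0 | 1 | 1 | 0 | 0
1 | 0 | 0 | 1 | 1
1 | 0 | 1 | 0 | 0
1 | 1 | 0 | 0 | 0
1 | 1 | 1 | 1 | 1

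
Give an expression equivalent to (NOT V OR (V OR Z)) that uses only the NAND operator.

(((V NAND V) NAND (V NAND V)) NAND (((V NAND V) NAND (Z NAND Z)) NAND ((V NAND V) NAND (Z NAND Z))))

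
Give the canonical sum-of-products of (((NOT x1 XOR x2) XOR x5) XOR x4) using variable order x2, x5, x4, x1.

Σm(0, 3, 5, 6, 9, 10, 12, 15) = (NOT x2 AND NOT x5 AND NOT x4 AND NOT x1) OR (NOT x2 AND NOT x5 AND x4 AND x1) OR (NOT x2 AND x5 AND NOT x4 AND x1) OR (NOT x2 AND x5 AND x4 AND NOT x1) OR (x2 AND NOT x5 AND NOT x4 AND x1) OR (x2 AND NOT x5 AND x4 AND NOT x1) OR (x2 AND x5 AND NOT x4 AND NOT x1) OR (x2 AND x5 AND x4 AND x1)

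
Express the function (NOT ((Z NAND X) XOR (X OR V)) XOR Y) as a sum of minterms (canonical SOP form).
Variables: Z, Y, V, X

Σm(1, 2, 3, 4, 10, 12, 13, 15) = (NOT Z AND NOT Y AND NOT V AND X) OR (NOT Z AND NOT Y AND V AND NOT X) OR (NOT Z AND NOT Y AND V AND X) OR (NOT Z AND Y AND NOT V AND NOT X) OR (Z AND NOT Y AND V AND NOT X) OR (Z AND Y AND NOT V AND NOT X) OR (Z AND Y AND NOT V AND X) OR (Z AND Y AND V AND X)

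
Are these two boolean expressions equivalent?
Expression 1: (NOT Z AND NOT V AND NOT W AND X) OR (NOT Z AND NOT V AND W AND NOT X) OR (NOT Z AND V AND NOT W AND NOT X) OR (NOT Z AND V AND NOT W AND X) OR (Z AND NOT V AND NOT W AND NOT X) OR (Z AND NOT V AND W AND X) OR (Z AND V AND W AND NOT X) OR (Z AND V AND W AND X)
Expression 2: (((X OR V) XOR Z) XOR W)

Yes, they are equivalent — the two output columns agree on all 16 assignments:
Z | V | W | X | Expression 1 | Expression 2
-------------------------------------------
0 | 0 | 0 | 0 | 0 | 0
0 | 0 | 0 | 1 | 1 | 1
0 | 0 | 1 | 0 | 1 | 1
0 | 0 | 1 | 1 | 0 | 0
0 | 1 | 0 | 0 | 1 | 1
0 | 1 | 0 | 1 | 1 | 1
0 | 1 | 1 | 0 | 0 | 0
0 | 1 | 1 | 1 | 0 | 0
1 | 0 | 0 | 0 | 1 | 1
1 | 0 | 0 | 1 | 0 | 0
1 | 0 | 1 | 0 | 0 | 0
1 | 0 | 1 | 1 | 1 | 1
1 | 1 | 0 | 0 | 0 | 0
1 | 1 | 0 | 1 | 0 | 0
1 | 1 | 1 | 0 | 1 | 1
1 | 1 | 1 | 1 | 1 | 1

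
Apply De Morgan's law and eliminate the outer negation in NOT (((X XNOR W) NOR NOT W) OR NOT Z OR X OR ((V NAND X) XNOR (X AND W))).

NOT ((X XNOR W) NOR NOT W) AND Z AND NOT X AND NOT ((V NAND X) XNOR (X AND W))
De Morgan's: NOT(OR of terms) = AND of negations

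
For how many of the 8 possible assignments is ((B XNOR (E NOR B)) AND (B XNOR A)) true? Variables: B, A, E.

Satisfying assignments: (0,0,1)
Count: 1 out of 8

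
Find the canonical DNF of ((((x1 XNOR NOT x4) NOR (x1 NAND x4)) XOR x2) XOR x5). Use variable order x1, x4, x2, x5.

(NOT x1 AND NOT x4 AND NOT x2 AND x5) OR (NOT x1 AND NOT x4 AND x2 AND NOT x5) OR (NOT x1 AND x4 AND NOT x2 AND x5) OR (NOT x1 AND x4 AND x2 AND NOT x5) OR (x1 AND NOT x4 AND NOT x2 AND x5) OR (x1 AND NOT x4 AND x2 AND NOT x5) OR (x1 AND x4 AND NOT x2 AND NOT x5) OR (x1 AND x4 AND x2 AND x5)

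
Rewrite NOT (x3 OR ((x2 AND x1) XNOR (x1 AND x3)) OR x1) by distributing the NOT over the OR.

NOT x3 AND NOT ((x2 AND x1) XNOR (x1 AND x3)) AND NOT x1
De Morgan's: NOT(OR of terms) = AND of negations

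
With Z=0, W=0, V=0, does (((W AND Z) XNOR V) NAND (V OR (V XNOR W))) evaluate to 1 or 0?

Substituting: (((0 AND 0) XNOR 0) NAND (0 OR (0 XNOR 0)))
= 0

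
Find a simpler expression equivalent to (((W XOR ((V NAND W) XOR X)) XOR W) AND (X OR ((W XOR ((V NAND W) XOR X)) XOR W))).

By absorption (E AND (E OR v) = E) then XOR self-cancellation ((E XOR v) XOR v = E):
= ((V NAND W) XOR X)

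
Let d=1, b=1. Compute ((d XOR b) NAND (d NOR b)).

Substituting: ((1 XOR 1) NAND (1 NOR 1))
= 1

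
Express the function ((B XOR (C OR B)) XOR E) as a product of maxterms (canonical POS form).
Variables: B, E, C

ΠM(0, 3, 4, 5) = (B OR E OR C) AND (B OR NOT E OR NOT C) AND (NOT B OR E OR C) AND (NOT B OR E OR NOT C)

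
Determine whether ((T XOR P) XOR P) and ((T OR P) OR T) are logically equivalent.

No. Counterexample: with T=0, P=1, Expression 1 = 0 but Expression 2 = 1.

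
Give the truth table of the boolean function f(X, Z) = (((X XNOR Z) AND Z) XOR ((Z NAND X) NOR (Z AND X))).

X | Z | Output
--------------
0 | 0 | 0
0 | 1 | 0
1 | 0 | 0
1 | 1 | 1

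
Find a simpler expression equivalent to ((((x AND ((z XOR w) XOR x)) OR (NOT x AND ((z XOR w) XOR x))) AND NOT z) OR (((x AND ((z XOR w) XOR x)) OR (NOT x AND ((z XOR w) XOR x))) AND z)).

By distribution ((E AND v) OR (E AND NOT v) = E) then distribution ((E AND v) OR (E AND NOT v) = E):
= ((z XOR w) XOR x)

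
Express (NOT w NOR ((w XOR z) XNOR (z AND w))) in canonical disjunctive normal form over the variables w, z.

(w AND NOT z) OR (w AND z)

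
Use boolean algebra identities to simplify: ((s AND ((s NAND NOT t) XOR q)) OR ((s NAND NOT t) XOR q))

By absorption (E OR (E AND v) = E):
= ((s NAND NOT t) XOR q)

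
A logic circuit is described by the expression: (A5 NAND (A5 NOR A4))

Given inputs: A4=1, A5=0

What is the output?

Substituting: (0 NAND (0 NOR 1))
= 1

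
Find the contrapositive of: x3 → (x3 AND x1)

Contrapositive: NOT (x3 AND x1) → NOT x3
Note: A statement and its contrapositive are logically equivalent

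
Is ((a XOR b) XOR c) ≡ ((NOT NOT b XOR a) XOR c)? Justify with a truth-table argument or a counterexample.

Yes, they are equivalent — the two output columns agree on all 8 assignments:
b | a | c | Expression 1 | Expression 2
---------------------------------------
0 | 0 | 0 | 0 | 0
0 | 0 | 1 | 1 | 1
0 | 1 | 0 | 1 | 1
0 | 1 | 1 | 0 | 0
1 | 0 | 0 | 1 | 1
1 | 0 | 1 | 0 | 0
1 | 1 | 0 | 0 | 0
1 | 1 | 1 | 1 | 1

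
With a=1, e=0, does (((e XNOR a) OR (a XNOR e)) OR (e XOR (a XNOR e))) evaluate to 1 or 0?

Substituting: (((0 XNOR 1) OR (1 XNOR 0)) OR (0 XOR (1 XNOR 0)))
= 0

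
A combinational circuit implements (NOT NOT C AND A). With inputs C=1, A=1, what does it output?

Substituting: (NOT NOT 1 AND 1)
= 1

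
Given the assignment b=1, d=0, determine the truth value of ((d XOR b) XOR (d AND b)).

Substituting: ((0 XOR 1) XOR (0 AND 1))
= 1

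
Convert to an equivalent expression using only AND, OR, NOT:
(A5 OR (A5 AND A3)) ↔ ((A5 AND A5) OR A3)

((A5 OR (A5 AND A3)) AND ((A5 AND A5) OR A3)) OR (NOT (A5 OR (A5 AND A3)) AND NOT ((A5 AND A5) OR A3))
(Biconditional = both true or both false)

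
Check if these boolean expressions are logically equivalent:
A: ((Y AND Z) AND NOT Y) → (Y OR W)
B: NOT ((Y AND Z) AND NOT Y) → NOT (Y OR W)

No, Inverse is not equivalent to original (counterexample: Y=0, Z=0, W=1)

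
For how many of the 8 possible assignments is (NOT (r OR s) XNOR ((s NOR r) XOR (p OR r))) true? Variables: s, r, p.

Satisfying assignments: (0,0,0), (1,0,0)
Count: 2 out of 8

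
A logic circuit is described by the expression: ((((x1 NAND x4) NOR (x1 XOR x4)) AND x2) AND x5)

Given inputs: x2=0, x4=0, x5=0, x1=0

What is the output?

Substituting: ((((0 NAND 0) NOR (0 XOR 0)) AND 0) AND 0)
= 0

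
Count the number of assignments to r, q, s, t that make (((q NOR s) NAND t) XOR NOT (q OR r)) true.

Satisfying assignments: (0,0,0,1), (0,1,0,0), (0,1,0,1), (0,1,1,0), (0,1,1,1), (1,0,0,0), (1,0,1,0), (1,0,1,1), (1,1,0,0), (1,1,0,1), (1,1,1,0), (1,1,1,1)
Count: 12 out of 16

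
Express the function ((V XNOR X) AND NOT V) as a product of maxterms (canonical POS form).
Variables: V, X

ΠM(1, 2, 3) = (V OR NOT X) AND (NOT V OR X) AND (NOT V OR NOT X)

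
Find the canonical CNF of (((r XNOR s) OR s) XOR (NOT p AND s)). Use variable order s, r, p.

(s OR NOT r OR p) AND (s OR NOT r OR NOT p) AND (NOT s OR r OR p) AND (NOT s OR NOT r OR p)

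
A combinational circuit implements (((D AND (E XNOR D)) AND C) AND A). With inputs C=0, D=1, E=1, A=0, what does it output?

Substituting: (((1 AND (1 XNOR 1)) AND 0) AND 0)
= 0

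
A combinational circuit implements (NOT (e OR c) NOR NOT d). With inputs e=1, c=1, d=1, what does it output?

Substituting: (NOT (1 OR 1) NOR NOT 1)
= 1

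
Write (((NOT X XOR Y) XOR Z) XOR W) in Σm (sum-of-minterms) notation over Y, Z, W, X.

Σm(0, 3, 5, 6, 9, 10, 12, 15) = (NOT Y AND NOT Z AND NOT W AND NOT X) OR (NOT Y AND NOT Z AND W AND X) OR (NOT Y AND Z AND NOT W AND X) OR (NOT Y AND Z AND W AND NOT X) OR (Y AND NOT Z AND NOT W AND X) OR (Y AND NOT Z AND W AND NOT X) OR (Y AND Z AND NOT W AND NOT X) OR (Y AND Z AND W AND X)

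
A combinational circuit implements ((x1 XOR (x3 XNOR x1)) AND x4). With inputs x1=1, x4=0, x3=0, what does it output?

Substituting: ((1 XOR (0 XNOR 1)) AND 0)
= 0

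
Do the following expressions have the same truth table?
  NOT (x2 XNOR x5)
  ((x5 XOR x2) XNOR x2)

No. Counterexample: with x2=0, x5=0, Expression 1 = 0 but Expression 2 = 1.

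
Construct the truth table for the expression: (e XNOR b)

b | e | Output
--------------
0 | 0 | 1
0 | 1 | 0
1 | 0 | 0
1 | 1 | 1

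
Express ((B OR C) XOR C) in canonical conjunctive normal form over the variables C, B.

(C OR B) AND (NOT C OR B) AND (NOT C OR NOT B)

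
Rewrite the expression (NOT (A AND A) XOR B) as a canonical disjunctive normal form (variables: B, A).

(NOT B AND NOT A) OR (B AND A)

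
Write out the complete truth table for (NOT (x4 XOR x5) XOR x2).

x2 | x5 | x4 | Output
---------------------
0 | 0 | 0 | 1
0 | 0 | 1 | 0
0 | 1 | 0 | 0
0 | 1 | 1 | 1
1 | 0 | 0 | 0
1 | 0 | 1 | 1
1 | 1 | 0 | 1
1 | 1 | 1 | 0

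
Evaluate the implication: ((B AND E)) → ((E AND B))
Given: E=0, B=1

Antecedent ((B AND E)) = 0; consequent ((E AND B)) = 0.
0 → 0 = 1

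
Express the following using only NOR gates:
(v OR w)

((v NOR w) NOR (v NOR w))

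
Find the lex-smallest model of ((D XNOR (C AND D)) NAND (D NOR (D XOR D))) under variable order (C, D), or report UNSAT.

C=0, D=1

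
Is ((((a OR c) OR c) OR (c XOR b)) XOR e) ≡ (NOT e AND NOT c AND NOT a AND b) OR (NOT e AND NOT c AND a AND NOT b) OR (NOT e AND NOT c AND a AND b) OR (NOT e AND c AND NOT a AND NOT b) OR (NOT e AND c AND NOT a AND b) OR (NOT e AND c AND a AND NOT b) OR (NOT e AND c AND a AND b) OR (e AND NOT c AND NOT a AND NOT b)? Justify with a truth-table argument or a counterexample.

Yes, they are equivalent — the two output columns agree on all 16 assignments:
e | c | a | b | Expression 1 | Expression 2
-------------------------------------------
0 | 0 | 0 | 0 | 0 | 0
0 | 0 | 0 | 1 | 1 | 1
0 | 0 | 1 | 0 | 1 | 1
0 | 0 | 1 | 1 | 1 | 1
0 | 1 | 0 | 0 | 1 | 1
0 | 1 | 0 | 1 | 1 | 1
0 | 1 | 1 | 0 | 1 | 1
0 | 1 | 1 | 1 | 1 | 1
1 | 0 | 0 | 0 | 1 | 1
1 | 0 | 0 | 1 | 0 | 0
1 | 0 | 1 | 0 | 0 | 0
1 | 0 | 1 | 1 | 0 | 0
1 | 1 | 0 | 0 | 0 | 0
1 | 1 | 0 | 1 | 0 | 0
1 | 1 | 1 | 0 | 0 | 0
1 | 1 | 1 | 1 | 0 | 0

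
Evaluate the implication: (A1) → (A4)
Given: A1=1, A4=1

Antecedent (A1) = 1; consequent (A4) = 1.
1 → 1 = 1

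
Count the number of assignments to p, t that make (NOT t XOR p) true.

Satisfying assignments: (0,0), (1,1)
Count: 2 out of 4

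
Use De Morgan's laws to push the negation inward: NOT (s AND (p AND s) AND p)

NOT s OR NOT (p AND s) OR NOT p
De Morgan's: NOT(AND of terms) = OR of negations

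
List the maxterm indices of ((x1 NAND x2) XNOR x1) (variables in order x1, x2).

ΠM(0, 1, 3) = (x1 OR x2) AND (x1 OR NOT x2) AND (NOT x1 OR NOT x2)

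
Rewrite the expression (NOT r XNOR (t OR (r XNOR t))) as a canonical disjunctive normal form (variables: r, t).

(NOT r AND NOT t) OR (NOT r AND t) OR (r AND NOT t)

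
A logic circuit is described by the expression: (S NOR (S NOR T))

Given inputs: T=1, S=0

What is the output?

Substituting: (0 NOR (0 NOR 1))
= 1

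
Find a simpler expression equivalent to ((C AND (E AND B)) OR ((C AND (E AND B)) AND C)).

By absorption (E OR (E AND v) = E):
= (C AND (E AND B))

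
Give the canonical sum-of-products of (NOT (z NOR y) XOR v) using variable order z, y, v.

Σm(1, 2, 4, 6) = (NOT z AND NOT y AND v) OR (NOT z AND y AND NOT v) OR (z AND NOT y AND NOT v) OR (z AND y AND NOT v)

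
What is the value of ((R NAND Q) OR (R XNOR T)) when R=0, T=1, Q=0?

Substituting: ((0 NAND 0) OR (0 XNOR 1))
= 1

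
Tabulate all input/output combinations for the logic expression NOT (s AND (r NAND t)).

t | s | r | Output
------------------
0 | 0 | 0 | 1
0 | 0 | 1 | 1
0 | 1 | 0 | 0
0 | 1 | 1 | 0
1 | 0 | 0 | 1
1 | 0 | 1 | 1
1 | 1 | 0 | 0
1 | 1 | 1 | 1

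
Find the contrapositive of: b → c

Contrapositive: NOT c → NOT b
Note: A statement and its contrapositive are logically equivalent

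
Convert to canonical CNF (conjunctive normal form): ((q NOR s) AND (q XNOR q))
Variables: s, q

(s OR NOT q) AND (NOT s OR q) AND (NOT s OR NOT q)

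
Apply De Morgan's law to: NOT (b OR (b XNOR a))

NOT b AND NOT (b XNOR a)
De Morgan's: NOT(OR of terms) = AND of negations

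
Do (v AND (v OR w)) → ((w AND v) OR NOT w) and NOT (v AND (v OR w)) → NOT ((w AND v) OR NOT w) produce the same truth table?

No, Inverse is not equivalent to original (counterexample: v=0, w=0)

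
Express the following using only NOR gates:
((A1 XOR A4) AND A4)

((((((A1 NOR A4) NOR (A1 NOR A4)) NOR ((A1 NOR A4) NOR (A1 NOR A4))) NOR ((((A1 NOR A1) NOR (A4 NOR A4)) NOR ((A1 NOR A1) NOR (A4 NOR A4))) NOR (((A1 NOR A1) NOR (A4 NOR A4)) NOR ((A1 NOR A1) NOR (A4 NOR A4))))) NOR ((((A1 NOR A4) NOR (A1 NOR A4)) NOR ((A1 NOR A4) NOR (A1 NOR A4))) NOR ((((A1 NOR A1) NOR (A4 NOR A4)) NOR ((A1 NOR A1) NOR (A4 NOR A4))) NOR (((A1 NOR A1) NOR (A4 NOR A4)) NOR ((A1 NOR A1) NOR (A4 NOR A4)))))) NOR (A4 NOR A4))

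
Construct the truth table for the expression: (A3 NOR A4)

A4 | A3 | Output
----------------
0 | 0 | 1
0 | 1 | 0
1 | 0 | 0
1 | 1 | 0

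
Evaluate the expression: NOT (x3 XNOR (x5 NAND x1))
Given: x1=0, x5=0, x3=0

Substituting: NOT (0 XNOR (0 NAND 0))
= 1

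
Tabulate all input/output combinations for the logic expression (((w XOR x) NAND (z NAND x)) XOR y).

z | y | x | w | Output
----------------------
0 | 0 | 0 | 0 | 1
0 | 0 | 0 | 1 | 0
0 | 0 | 1 | 0 | 0
0 | 0 | 1 | 1 | 1
0 | 1 | 0 | 0 | 0
0 | 1 | 0 | 1 | 1
0 | 1 | 1 | 0 | 1
0 | 1 | 1 | 1 | 0
1 | 0 | 0 | 0 | 1
1 | 0 | 0 | 1 | 0
1 | 0 | 1 | 0 | 1
1 | 0 | 1 | 1 | 1
1 | 1 | 0 | 0 | 0
1 | 1 | 0 | 1 | 1
1 | 1 | 1 | 0 | 0
1 | 1 | 1 | 1 | 0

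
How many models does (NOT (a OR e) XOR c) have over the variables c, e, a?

Satisfying assignments: (0,0,0), (1,0,1), (1,1,0), (1,1,1)
Count: 4 out of 8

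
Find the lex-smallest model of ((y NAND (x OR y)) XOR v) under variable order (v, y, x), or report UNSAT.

v=0, y=0, x=0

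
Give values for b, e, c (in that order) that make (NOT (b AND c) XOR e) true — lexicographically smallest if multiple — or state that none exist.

b=0, e=0, c=0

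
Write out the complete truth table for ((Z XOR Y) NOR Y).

Z | Y | Output
--------------
0 | 0 | 1
0 | 1 | 0
1 | 0 | 0
1 | 1 | 0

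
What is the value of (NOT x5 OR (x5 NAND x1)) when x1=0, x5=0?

Substituting: (NOT 0 OR (0 NAND 0))
= 1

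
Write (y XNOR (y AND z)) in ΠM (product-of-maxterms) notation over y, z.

ΠM(2) = (NOT y OR z)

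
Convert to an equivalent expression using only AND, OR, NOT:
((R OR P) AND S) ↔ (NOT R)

(((R OR P) AND S) AND (NOT R)) OR (NOT ((R OR P) AND S) AND R)
(Biconditional = both true or both false)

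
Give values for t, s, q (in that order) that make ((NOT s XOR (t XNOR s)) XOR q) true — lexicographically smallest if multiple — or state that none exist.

t=0, s=0, q=1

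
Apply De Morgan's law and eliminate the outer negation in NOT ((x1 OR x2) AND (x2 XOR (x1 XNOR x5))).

NOT (x1 OR x2) OR NOT (x2 XOR (x1 XNOR x5))
De Morgan's: NOT(AND of terms) = OR of negations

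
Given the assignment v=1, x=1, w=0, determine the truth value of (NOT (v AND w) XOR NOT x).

Substituting: (NOT (1 AND 0) XOR NOT 1)
= 1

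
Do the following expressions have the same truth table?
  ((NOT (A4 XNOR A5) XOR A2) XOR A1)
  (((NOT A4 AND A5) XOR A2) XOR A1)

No. Counterexample: with A2=0, A1=0, A5=0, A4=1, Expression 1 = 1 but Expression 2 = 0.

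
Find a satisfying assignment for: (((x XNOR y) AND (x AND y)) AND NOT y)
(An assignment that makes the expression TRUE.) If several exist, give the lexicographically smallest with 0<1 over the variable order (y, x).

UNSATISFIABLE - no assignment makes this expression true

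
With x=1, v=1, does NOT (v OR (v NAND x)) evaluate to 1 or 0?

Substituting: NOT (1 OR (1 NAND 1))
= 0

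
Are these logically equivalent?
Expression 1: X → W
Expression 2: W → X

No, Converse is not equivalent to original (counterexample: X=0, W=1)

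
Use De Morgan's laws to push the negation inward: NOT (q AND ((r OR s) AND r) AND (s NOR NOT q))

NOT q OR NOT ((r OR s) AND r) OR NOT (s NOR NOT q)
De Morgan's: NOT(AND of terms) = OR of negations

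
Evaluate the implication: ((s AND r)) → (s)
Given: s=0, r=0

Antecedent ((s AND r)) = 0; consequent (s) = 0.
0 → 0 = 1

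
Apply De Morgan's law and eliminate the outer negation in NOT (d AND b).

NOT d OR NOT b
De Morgan's: NOT(AND of terms) = OR of negations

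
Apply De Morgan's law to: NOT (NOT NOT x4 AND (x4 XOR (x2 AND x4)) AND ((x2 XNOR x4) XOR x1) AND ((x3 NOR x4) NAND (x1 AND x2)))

NOT x4 OR NOT (x4 XOR (x2 AND x4)) OR NOT ((x2 XNOR x4) XOR x1) OR NOT ((x3 NOR x4) NAND (x1 AND x2))
De Morgan's: NOT(AND of terms) = OR of negations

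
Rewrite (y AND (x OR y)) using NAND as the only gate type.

((y NAND ((x NAND x) NAND (y NAND y))) NAND (y NAND ((x NAND x) NAND (y NAND y))))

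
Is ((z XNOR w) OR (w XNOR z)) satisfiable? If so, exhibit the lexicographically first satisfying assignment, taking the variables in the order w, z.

w=0, z=0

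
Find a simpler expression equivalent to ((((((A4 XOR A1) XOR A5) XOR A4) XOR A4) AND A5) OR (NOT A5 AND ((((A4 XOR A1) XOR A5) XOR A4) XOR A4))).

By distribution ((E AND v) OR (E AND NOT v) = E) then XOR self-cancellation ((E XOR v) XOR v = E):
= ((A4 XOR A1) XOR A5)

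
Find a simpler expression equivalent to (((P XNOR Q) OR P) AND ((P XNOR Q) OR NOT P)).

By distribution ((E OR v) AND (E OR NOT v) = E):
= (P XNOR Q)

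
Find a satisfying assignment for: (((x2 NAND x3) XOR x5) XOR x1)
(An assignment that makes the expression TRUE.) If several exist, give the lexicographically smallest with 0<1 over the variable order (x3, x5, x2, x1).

x3=0, x5=0, x2=0, x1=0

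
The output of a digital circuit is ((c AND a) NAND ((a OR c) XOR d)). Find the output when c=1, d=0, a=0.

Substituting: ((1 AND 0) NAND ((0 OR 1) XOR 0))
= 1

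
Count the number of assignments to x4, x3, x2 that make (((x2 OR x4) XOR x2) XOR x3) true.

Satisfying assignments: (0,1,0), (0,1,1), (1,0,0), (1,1,1)
Count: 4 out of 8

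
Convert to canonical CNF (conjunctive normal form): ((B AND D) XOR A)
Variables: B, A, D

(B OR A OR D) AND (B OR A OR NOT D) AND (NOT B OR A OR D) AND (NOT B OR NOT A OR NOT D)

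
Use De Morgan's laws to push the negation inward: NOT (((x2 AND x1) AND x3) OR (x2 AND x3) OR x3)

NOT ((x2 AND x1) AND x3) AND NOT (x2 AND x3) AND NOT x3
De Morgan's: NOT(OR of terms) = AND of negations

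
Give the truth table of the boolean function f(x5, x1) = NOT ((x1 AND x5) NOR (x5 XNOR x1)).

x5 | x1 | Output
----------------
0 | 0 | 1
0 | 1 | 0
1 | 0 | 0
1 | 1 | 1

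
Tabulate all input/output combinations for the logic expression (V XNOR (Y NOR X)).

Y | X | V | Output
------------------
0 | 0 | 0 | 0
0 | 0 | 1 | 1
0 | 1 | 0 | 1
0 | 1 | 1 | 0
1 | 0 | 0 | 1
1 | 0 | 1 | 0
1 | 1 | 0 | 1
1 | 1 | 1 | 0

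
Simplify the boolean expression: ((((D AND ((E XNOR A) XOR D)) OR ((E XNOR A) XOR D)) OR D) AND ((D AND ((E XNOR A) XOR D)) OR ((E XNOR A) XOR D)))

By absorption (E AND (E OR v) = E) then absorption (E OR (E AND v) = E):
= ((E XNOR A) XOR D)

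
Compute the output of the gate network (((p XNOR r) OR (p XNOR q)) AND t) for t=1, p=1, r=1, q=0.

Substituting: (((1 XNOR 1) OR (1 XNOR 0)) AND 1)
= 1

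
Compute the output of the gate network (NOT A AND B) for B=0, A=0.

Substituting: (NOT 0 AND 0)
= 0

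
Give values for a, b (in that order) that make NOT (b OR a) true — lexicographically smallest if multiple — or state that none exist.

a=0, b=0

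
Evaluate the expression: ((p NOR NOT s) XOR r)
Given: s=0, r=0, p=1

Substituting: ((1 NOR NOT 0) XOR 0)
= 0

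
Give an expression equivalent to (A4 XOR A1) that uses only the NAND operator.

((A4 NAND (A4 NAND A1)) NAND (A1 NAND (A4 NAND A1)))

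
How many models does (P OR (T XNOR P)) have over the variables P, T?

Satisfying assignments: (0,0), (1,0), (1,1)
Count: 3 out of 4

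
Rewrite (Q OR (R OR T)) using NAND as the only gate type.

((Q NAND Q) NAND (((R NAND R) NAND (T NAND T)) NAND ((R NAND R) NAND (T NAND T))))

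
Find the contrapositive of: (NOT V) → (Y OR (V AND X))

Contrapositive: NOT (Y OR (V AND X)) → V
Note: A statement and its contrapositive are logically equivalent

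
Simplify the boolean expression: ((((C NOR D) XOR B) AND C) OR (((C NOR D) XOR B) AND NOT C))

By distribution ((E AND v) OR (E AND NOT v) = E):
= ((C NOR D) XOR B)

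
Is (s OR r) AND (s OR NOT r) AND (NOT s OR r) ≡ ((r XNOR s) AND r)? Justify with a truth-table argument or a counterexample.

Yes, they are equivalent — the two output columns agree on all 4 assignments:
s | r | Expression 1 | Expression 2
-----------------------------------
0 | 0 | 0 | 0
0 | 1 | 0 | 0
1 | 0 | 0 | 0
1 | 1 | 1 | 1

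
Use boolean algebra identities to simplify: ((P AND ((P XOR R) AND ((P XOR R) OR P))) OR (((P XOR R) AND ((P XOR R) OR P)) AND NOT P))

By distribution ((E AND v) OR (E AND NOT v) = E) then absorption (E AND (E OR v) = E):
= (P XOR R)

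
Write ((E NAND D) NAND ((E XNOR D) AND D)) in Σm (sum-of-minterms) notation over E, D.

Σm(0, 1, 2, 3) = (NOT E AND NOT D) OR (NOT E AND D) OR (E AND NOT D) OR (E AND D)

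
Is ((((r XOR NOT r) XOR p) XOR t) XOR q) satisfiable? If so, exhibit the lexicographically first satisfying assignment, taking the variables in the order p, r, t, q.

p=0, r=0, t=0, q=0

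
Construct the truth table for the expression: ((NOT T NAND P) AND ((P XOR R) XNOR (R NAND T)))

T | R | P | Output
------------------
0 | 0 | 0 | 0
0 | 0 | 1 | 0
0 | 1 | 0 | 1
0 | 1 | 1 | 0
1 | 0 | 0 | 0
1 | 0 | 1 | 1
1 | 1 | 0 | 0
1 | 1 | 1 | 1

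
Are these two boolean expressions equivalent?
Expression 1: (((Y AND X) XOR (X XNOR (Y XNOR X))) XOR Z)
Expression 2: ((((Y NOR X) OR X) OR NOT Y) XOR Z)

No. Counterexample: with Y=0, X=0, Z=0, Expression 1 = 0 but Expression 2 = 1.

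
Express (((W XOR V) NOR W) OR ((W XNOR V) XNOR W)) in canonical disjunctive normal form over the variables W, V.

(NOT W AND NOT V) OR (NOT W AND V) OR (W AND V)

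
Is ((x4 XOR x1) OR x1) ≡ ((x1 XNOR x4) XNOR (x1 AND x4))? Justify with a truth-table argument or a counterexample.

Yes, they are equivalent — the two output columns agree on all 4 assignments:
x4 | x1 | Expression 1 | Expression 2
-------------------------------------
0 | 0 | 0 | 0
0 | 1 | 1 | 1
1 | 0 | 1 | 1
1 | 1 | 1 | 1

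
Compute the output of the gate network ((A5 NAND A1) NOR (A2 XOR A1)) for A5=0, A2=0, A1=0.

Substituting: ((0 NAND 0) NOR (0 XOR 0))
= 0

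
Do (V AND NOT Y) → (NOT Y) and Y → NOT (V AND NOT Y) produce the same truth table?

Yes, Contrapositive is always equivalent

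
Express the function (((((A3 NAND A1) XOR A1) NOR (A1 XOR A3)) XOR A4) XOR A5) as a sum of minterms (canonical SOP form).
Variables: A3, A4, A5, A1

Σm(2, 3, 4, 5, 10, 11, 12, 13) = (NOT A3 AND NOT A4 AND A5 AND NOT A1) OR (NOT A3 AND NOT A4 AND A5 AND A1) OR (NOT A3 AND A4 AND NOT A5 AND NOT A1) OR (NOT A3 AND A4 AND NOT A5 AND A1) OR (A3 AND NOT A4 AND A5 AND NOT A1) OR (A3 AND NOT A4 AND A5 AND A1) OR (A3 AND A4 AND NOT A5 AND NOT A1) OR (A3 AND A4 AND NOT A5 AND A1)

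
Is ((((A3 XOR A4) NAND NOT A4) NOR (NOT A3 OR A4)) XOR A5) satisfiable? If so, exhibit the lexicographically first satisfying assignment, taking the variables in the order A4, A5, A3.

A4=0, A5=0, A3=1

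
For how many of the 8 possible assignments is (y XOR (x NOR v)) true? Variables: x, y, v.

Satisfying assignments: (0,0,0), (0,1,1), (1,1,0), (1,1,1)
Count: 4 out of 8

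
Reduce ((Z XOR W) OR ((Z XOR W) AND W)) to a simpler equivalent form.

By absorption (E OR (E AND v) = E):
= (Z XOR W)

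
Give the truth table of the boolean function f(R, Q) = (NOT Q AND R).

R | Q | Output
--------------
0 | 0 | 0
0 | 1 | 0
1 | 0 | 1
1 | 1 | 0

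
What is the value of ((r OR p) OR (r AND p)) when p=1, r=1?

Substituting: ((1 OR 1) OR (1 AND 1))
= 1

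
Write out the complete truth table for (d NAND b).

d | b | Output
--------------
0 | 0 | 1
0 | 1 | 1
1 | 0 | 1
1 | 1 | 0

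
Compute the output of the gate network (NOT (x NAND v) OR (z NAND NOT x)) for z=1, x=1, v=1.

Substituting: (NOT (1 NAND 1) OR (1 NAND NOT 1))
= 1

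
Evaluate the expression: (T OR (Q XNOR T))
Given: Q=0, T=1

Substituting: (1 OR (0 XNOR 1))
= 1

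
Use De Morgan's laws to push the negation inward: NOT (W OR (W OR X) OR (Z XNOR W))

NOT W AND NOT (W OR X) AND NOT (Z XNOR W)
De Morgan's: NOT(OR of terms) = AND of negations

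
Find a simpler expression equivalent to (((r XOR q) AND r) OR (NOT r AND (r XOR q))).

By distribution ((E AND v) OR (E AND NOT v) = E):
= (r XOR q)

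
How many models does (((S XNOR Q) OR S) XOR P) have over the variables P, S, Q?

Satisfying assignments: (0,0,0), (0,1,0), (0,1,1), (1,0,1)
Count: 4 out of 8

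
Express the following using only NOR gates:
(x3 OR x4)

((x3 NOR x4) NOR (x3 NOR x4))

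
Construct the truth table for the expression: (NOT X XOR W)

X | W | Output
--------------
0 | 0 | 1
0 | 1 | 0
1 | 0 | 0
1 | 1 | 1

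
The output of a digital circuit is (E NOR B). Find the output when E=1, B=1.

Substituting: (1 NOR 1)
= 0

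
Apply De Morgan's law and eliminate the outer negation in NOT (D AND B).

NOT D OR NOT B
De Morgan's: NOT(AND of terms) = OR of negations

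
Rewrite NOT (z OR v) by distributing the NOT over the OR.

NOT z AND NOT v
De Morgan's: NOT(OR of terms) = AND of negations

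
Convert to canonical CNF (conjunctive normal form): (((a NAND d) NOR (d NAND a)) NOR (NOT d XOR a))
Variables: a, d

(a OR d) AND (NOT a OR NOT d)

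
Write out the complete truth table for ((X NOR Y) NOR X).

Y | X | Output
--------------
0 | 0 | 0
0 | 1 | 0
1 | 0 | 1
1 | 1 | 0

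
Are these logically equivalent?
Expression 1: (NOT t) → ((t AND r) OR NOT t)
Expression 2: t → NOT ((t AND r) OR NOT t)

No, Inverse is not equivalent to original (counterexample: s=0, r=1, t=1)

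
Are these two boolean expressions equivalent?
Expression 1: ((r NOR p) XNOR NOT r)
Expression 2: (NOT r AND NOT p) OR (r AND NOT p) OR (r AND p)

Yes, they are equivalent — the two output columns agree on all 4 assignments:
r | p | Expression 1 | Expression 2
-----------------------------------
0 | 0 | 1 | 1
0 | 1 | 0 | 0
1 | 0 | 1 | 1
1 | 1 | 1 | 1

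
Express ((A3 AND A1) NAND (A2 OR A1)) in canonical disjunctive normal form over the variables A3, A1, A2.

(NOT A3 AND NOT A1 AND NOT A2) OR (NOT A3 AND NOT A1 AND A2) OR (NOT A3 AND A1 AND NOT A2) OR (NOT A3 AND A1 AND A2) OR (A3 AND NOT A1 AND NOT A2) OR (A3 AND NOT A1 AND A2)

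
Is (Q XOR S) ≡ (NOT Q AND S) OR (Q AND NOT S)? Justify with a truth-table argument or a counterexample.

Yes, they are equivalent — the two output columns agree on all 4 assignments:
Q | S | Expression 1 | Expression 2
-----------------------------------
0 | 0 | 0 | 0
0 | 1 | 1 | 1
1 | 0 | 1 | 1
1 | 1 | 0 | 0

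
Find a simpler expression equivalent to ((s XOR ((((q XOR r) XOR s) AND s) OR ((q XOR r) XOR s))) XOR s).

By XOR self-cancellation ((E XOR v) XOR v = E) then absorption (E OR (E AND v) = E):
= ((q XOR r) XOR s)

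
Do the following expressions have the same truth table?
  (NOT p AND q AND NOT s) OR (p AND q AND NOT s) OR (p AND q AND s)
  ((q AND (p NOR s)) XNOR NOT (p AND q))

Yes, they are equivalent — the two output columns agree on all 8 assignments:
p | q | s | Expression 1 | Expression 2
---------------------------------------
0 | 0 | 0 | 0 | 0
0 | 0 | 1 | 0 | 0
0 | 1 | 0 | 1 | 1
0 | 1 | 1 | 0 | 0
1 | 0 | 0 | 0 | 0
1 | 0 | 1 | 0 | 0
1 | 1 | 0 | 1 | 1
1 | 1 | 1 | 1 | 1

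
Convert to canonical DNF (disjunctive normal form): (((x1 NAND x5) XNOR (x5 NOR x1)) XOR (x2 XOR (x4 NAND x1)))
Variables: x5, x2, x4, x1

(NOT x5 AND NOT x2 AND NOT x4 AND x1) OR (NOT x5 AND x2 AND NOT x4 AND NOT x1) OR (NOT x5 AND x2 AND x4 AND NOT x1) OR (NOT x5 AND x2 AND x4 AND x1) OR (x5 AND NOT x2 AND NOT x4 AND NOT x1) OR (x5 AND NOT x2 AND x4 AND NOT x1) OR (x5 AND NOT x2 AND x4 AND x1) OR (x5 AND x2 AND NOT x4 AND x1)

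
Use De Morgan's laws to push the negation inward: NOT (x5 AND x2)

NOT x5 OR NOT x2
De Morgan's: NOT(AND of terms) = OR of negations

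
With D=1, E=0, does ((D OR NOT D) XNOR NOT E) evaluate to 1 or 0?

Substituting: ((1 OR NOT 1) XNOR NOT 0)
= 1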